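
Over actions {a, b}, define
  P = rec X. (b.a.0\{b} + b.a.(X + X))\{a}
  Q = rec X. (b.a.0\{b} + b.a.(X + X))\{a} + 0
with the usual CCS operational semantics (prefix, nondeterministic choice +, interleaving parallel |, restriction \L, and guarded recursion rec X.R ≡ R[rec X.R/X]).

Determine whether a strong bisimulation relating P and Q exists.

YES

LTS(P): 3 reachable states
  u0 = rec X. (b.a.0\{b} + b.a.(X + X))\{a} → -b-> u1, -b-> u2
  u1 = (a.((rec X. (b.a.0\{b} + b.a.(X + X))\{a}) + (rec X. (b.a.0\{b} + b.a.(X + X))\{a})))\{a} → stopped
  u2 = (a.0\{b})\{a} → stopped
LTS(Q): 3 reachable states
  v0 = rec X. (b.a.0\{b} + b.a.(X + X))\{a} + 0 → -b-> v1, -b-> v2
  v1 = (a.((rec X. (b.a.0\{b} + b.a.(X + X))\{a} + 0) + (rec X. (b.a.0\{b} + b.a.(X + X))\{a} + 0)))\{a} → stopped
  v2 = (a.0\{b})\{a} → stopped
Partition-refinement fixed point:
  B0 = {u0, v0}
  B1 = {u1, u2, v1, v2}
u0 ∈ B0, v0 ∈ B0 → same block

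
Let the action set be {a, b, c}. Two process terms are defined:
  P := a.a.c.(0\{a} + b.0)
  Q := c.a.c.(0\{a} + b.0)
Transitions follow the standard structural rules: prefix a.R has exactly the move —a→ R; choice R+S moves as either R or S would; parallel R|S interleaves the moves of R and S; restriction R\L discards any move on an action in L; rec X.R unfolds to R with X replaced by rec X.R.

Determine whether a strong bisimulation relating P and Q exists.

NO

P's transition system — 5 states:
  m0 = a.a.c.(0\{a} + b.0) :: --a--▸ m1
  m1 = a.c.(0\{a} + b.0) :: --a--▸ m2
  m2 = c.(0\{a} + b.0) :: --c--▸ m3
  m3 = 0\{a} + b.0 :: --b--▸ m4
  m4 = 0 :: (no moves)
Q's transition system — 5 states:
  n0 = c.a.c.(0\{a} + b.0) :: --c--▸ n1
  n1 = a.c.(0\{a} + b.0) :: --a--▸ n2
  n2 = c.(0\{a} + b.0) :: --c--▸ n3
  n3 = 0\{a} + b.0 :: --b--▸ n4
  n4 = 0 :: (no moves)
Bisimilarity quotient blocks:
  B0 = {m0}
  B1 = {m1, n1}
  B2 = {m2, n2}
  B3 = {m3, n3}
  B4 = {m4, n4}
  B5 = {n0}
m0 ∈ B0, n0 ∈ B5 → different blocks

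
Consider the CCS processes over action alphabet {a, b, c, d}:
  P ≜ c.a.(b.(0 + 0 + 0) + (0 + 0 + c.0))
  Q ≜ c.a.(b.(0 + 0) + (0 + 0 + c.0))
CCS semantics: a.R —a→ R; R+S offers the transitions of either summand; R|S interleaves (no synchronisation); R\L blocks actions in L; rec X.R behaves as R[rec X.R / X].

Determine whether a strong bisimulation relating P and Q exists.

P's transition system — 5 states:
  m0 = c.a.(b.(0 + 0 + 0) + (0 + 0 + c.0)) | =c=> m1
  m1 = a.(b.(0 + 0 + 0) + (0 + 0 + c.0)) | =a=> m2
  m2 = b.(0 + 0 + 0) + (0 + 0 + c.0) | =b=> m3, =c=> m4
  m3 = 0 + 0 + 0 | stopped
  m4 = 0 | stopped
Q's transition system — 5 states:
  n0 = c.a.(b.(0 + 0) + (0 + 0 + c.0)) | =c=> n1
  n1 = a.(b.(0 + 0) + (0 + 0 + c.0)) | =a=> n2
  n2 = b.(0 + 0) + (0 + 0 + c.0) | =b=> n3, =c=> n4
  n3 = 0 + 0 | stopped
  n4 = 0 | stopped
Bisimilarity quotient blocks:
  B0 = {m0, n0}
  B1 = {m1, n1}
  B2 = {m2, n2}
  B3 = {m3, m4, n3, n4}
m0 ∈ B0, n0 ∈ B0 → same block

bisimilar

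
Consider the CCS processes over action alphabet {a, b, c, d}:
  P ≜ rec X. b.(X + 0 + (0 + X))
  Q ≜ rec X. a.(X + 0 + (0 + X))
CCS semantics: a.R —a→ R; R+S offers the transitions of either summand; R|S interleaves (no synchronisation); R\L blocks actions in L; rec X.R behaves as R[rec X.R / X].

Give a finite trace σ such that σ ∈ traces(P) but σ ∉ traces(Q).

Reachable graph of P (2 states):
  s0 = rec X. b.(X + 0 + (0 + X)) | --b--▸ s1
  s1 = (rec X. b.(X + 0 + (0 + X))) + 0 + (0 + (rec X. b.(X + 0 + (0 + X)))) | --b--▸ s1
Reachable graph of Q (2 states):
  t0 = rec X. a.(X + 0 + (0 + X)) | --a--▸ t1
  t1 = (rec X. a.(X + 0 + (0 + X))) + 0 + (0 + (rec X. a.(X + 0 + (0 + X)))) | --a--▸ t1
Trace ⟨b⟩ through P, begin at {s0}:
  after b @ step 1: {s1}
  ✓ P
Trace ⟨b⟩ through Q, begin at {t0}:
  after b @ step 1: no successor for Q

b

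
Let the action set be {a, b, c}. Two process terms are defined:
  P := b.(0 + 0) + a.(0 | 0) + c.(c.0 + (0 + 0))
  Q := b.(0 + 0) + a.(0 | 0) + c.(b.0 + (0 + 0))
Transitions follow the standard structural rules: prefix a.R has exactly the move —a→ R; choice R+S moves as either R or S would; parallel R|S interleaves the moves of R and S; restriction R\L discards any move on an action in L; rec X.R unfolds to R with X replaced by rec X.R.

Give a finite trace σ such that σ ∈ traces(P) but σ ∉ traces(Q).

Reachable graph of P (5 states):
  u0 = b.(0 + 0) + a.(0 | 0) + c.(c.0 + (0 + 0)) → —a→ u1, —b→ u2, —c→ u3
  u1 = 0 | 0 → deadlocked
  u2 = 0 + 0 → deadlocked
  u3 = c.0 + (0 + 0) → —c→ u4
  u4 = 0 → deadlocked
Reachable graph of Q (5 states):
  v0 = b.(0 + 0) + a.(0 | 0) + c.(b.0 + (0 + 0)) → —a→ v1, —b→ v2, —c→ v3
  v1 = 0 | 0 → deadlocked
  v2 = 0 + 0 → deadlocked
  v3 = b.0 + (0 + 0) → —b→ v4
  v4 = 0 → deadlocked
Run σ = ⟨cc⟩ on P: start {u0}
  step 1 (c): {u3}
  step 2 (c): {u4}
  ✓ P
Run σ = ⟨cc⟩ on Q: start {v0}
  step 1 (c): {v3}
  step 2 (c): ∅  — Q cannot continue

cc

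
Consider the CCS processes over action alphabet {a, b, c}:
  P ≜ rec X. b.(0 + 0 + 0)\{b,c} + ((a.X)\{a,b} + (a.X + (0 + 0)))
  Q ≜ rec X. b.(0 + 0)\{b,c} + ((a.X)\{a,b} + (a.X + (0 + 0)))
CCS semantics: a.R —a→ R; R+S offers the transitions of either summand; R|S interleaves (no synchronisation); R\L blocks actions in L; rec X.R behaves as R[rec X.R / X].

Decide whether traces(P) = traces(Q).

YES

LTS(P): 2 reachable states
  m0 = rec X. b.(0 + 0 + 0)\{b,c} + ((a.X)\{a,b} + (a.X + (0 + 0))) has moves —a→ m0, —b→ m1
  m1 = (0 + 0 + 0)\{b,c} has moves stopped
LTS(Q): 2 reachable states
  n0 = rec X. b.(0 + 0)\{b,c} + ((a.X)\{a,b} + (a.X + (0 + 0))) has moves —a→ n0, —b→ n1
  n1 = (0 + 0)\{b,c} has moves stopped
Coarsest stable partition (strong bisimilarity classes):
  B0 = {m0, n0}
  B1 = {m1, n1}
m0 ∈ B0, n0 ∈ B0 → same block
Bisimilar ⇒ trace-equivalent.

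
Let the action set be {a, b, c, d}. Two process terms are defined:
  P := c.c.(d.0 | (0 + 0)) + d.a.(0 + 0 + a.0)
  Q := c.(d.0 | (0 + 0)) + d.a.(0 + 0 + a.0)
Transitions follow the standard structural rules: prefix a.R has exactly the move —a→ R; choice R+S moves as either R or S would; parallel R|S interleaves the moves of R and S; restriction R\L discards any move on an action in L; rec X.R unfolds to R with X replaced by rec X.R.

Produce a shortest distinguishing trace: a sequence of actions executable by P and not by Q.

cc

LTS(P): 7 reachable states
  p0 = c.c.(d.0 | (0 + 0)) + d.a.(0 + 0 + a.0) | ··c··> p1, ··d··> p2
  p1 = c.(d.0 | (0 + 0)) | ··c··> p3
  p2 = a.(0 + 0 + a.0) | ··a··> p4
  p3 = d.0 | (0 + 0) | ··d··> p5
  p4 = 0 + 0 + a.0 | ··a··> p6
  p5 = 0 | (0 + 0) | (no moves)
  p6 = 0 | (no moves)
LTS(Q): 6 reachable states
  q0 = c.(d.0 | (0 + 0)) + d.a.(0 + 0 + a.0) | ··c··> q1, ··d··> q2
  q1 = d.0 | (0 + 0) | ··d··> q3
  q2 = a.(0 + 0 + a.0) | ··a··> q4
  q3 = 0 | (0 + 0) | (no moves)
  q4 = 0 + 0 + a.0 | ··a··> q5
  q5 = 0 | (no moves)
Run σ = ⟨cc⟩ on P: start {p0}
  step 1 (c): {p1}
  step 2 (c): {p3}
  — P admits the full trace.
Run σ = ⟨cc⟩ on Q: start {q0}
  step 1 (c): {q1}
  step 2 (c): ∅ (Q stuck)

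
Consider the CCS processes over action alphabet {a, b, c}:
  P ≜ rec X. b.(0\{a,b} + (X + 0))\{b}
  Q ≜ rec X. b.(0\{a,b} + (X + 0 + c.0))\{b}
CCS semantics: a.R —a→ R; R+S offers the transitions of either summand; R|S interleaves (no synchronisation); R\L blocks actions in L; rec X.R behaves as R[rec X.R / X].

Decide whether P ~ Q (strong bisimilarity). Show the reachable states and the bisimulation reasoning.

Reachable graph of P (2 states):
  s0 = rec X. b.(0\{a,b} + (X + 0))\{b} | -b-> s1
  s1 = (0\{a,b} + ((rec X. b.(0\{a,b} + (X + 0))\{b}) + 0))\{b} | ∅
Reachable graph of Q (3 states):
  t0 = rec X. b.(0\{a,b} + (X + 0 + c.0))\{b} | -b-> t1
  t1 = (0\{a,b} + ((rec X. b.(0\{a,b} + (X + 0 + c.0))\{b}) + 0 + c.0))\{b} | -c-> t2
  t2 = 0\{b} | ∅
Coarsest stable partition (strong bisimilarity classes):
  B0 = {s0}
  B1 = {s1, t2}
  B2 = {t0}
  B3 = {t1}
s0 ∈ B0, t0 ∈ B2 → different blocks

not bisimilar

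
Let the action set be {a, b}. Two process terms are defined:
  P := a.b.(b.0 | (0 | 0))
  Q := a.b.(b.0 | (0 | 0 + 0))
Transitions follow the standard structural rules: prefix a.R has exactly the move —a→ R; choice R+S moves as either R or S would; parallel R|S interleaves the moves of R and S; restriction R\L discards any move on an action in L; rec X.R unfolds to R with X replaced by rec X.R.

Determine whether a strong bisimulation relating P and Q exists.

bisimilar

Reachable graph of P (4 states):
  p0 = a.b.(b.0 | (0 | 0)) | —a→ p1
  p1 = b.(b.0 | (0 | 0)) | —b→ p2
  p2 = b.0 | (0 | 0) | —b→ p3
  p3 = 0 | (0 | 0) | deadlocked
Reachable graph of Q (4 states):
  q0 = a.b.(b.0 | (0 | 0 + 0)) | —a→ q1
  q1 = b.(b.0 | (0 | 0 + 0)) | —b→ q2
  q2 = b.0 | (0 | 0 + 0) | —b→ q3
  q3 = 0 | (0 | 0 + 0) | deadlocked
Coarsest stable partition (strong bisimilarity classes):
  B0 = {p0, q0}
  B1 = {p1, q1}
  B2 = {p2, q2}
  B3 = {p3, q3}
p0 ∈ B0, q0 ∈ B0 → same block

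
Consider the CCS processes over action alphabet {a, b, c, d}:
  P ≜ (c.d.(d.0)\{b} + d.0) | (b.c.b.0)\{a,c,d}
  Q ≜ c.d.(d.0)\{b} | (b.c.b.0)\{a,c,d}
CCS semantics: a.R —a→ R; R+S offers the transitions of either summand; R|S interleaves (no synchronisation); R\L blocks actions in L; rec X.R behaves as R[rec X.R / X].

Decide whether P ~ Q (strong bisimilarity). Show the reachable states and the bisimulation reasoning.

P's transition system — 10 states:
  m0 = (c.d.(d.0)\{b} + d.0) | (b.c.b.0)\{a,c,d} ⊢ —b→ m1, —c→ m2, —d→ m3
  m1 = (c.d.(d.0)\{b} + d.0) | (c.b.0)\{a,c,d} ⊢ —c→ m4, —d→ m5
  m2 = d.(d.0)\{b} | (b.c.b.0)\{a,c,d} ⊢ —b→ m4, —d→ m6
  m3 = 0 | (b.c.b.0)\{a,c,d} ⊢ —b→ m5
  m4 = d.(d.0)\{b} | (c.b.0)\{a,c,d} ⊢ —d→ m7
  m5 = 0 | (c.b.0)\{a,c,d} ⊢ stopped
  m6 = (d.0)\{b} | (b.c.b.0)\{a,c,d} ⊢ —b→ m7, —d→ m8
  m7 = (d.0)\{b} | (c.b.0)\{a,c,d} ⊢ —d→ m9
  m8 = 0\{b} | (b.c.b.0)\{a,c,d} ⊢ —b→ m9
  m9 = 0\{b} | (c.b.0)\{a,c,d} ⊢ stopped
Q's transition system — 8 states:
  n0 = c.d.(d.0)\{b} | (b.c.b.0)\{a,c,d} ⊢ —b→ n1, —c→ n2
  n1 = c.d.(d.0)\{b} | (c.b.0)\{a,c,d} ⊢ —c→ n3
  n2 = d.(d.0)\{b} | (b.c.b.0)\{a,c,d} ⊢ —b→ n3, —d→ n4
  n3 = d.(d.0)\{b} | (c.b.0)\{a,c,d} ⊢ —d→ n5
  n4 = (d.0)\{b} | (b.c.b.0)\{a,c,d} ⊢ —b→ n5, —d→ n6
  n5 = (d.0)\{b} | (c.b.0)\{a,c,d} ⊢ —d→ n7
  n6 = 0\{b} | (b.c.b.0)\{a,c,d} ⊢ —b→ n7
  n7 = 0\{b} | (c.b.0)\{a,c,d} ⊢ stopped
Bisimilarity quotient blocks:
  B0 = {m0}
  B1 = {m3, m8, n6}
  B2 = {m5, m9, n7}
  B3 = {m1}
  B4 = {m4, n3}
  B5 = {m7, n5}
  B6 = {m2, n2}
  B7 = {m6, n4}
  B8 = {n0}
  B9 = {n1}
m0 ∈ B0, n0 ∈ B8 → different blocks

P ≁ Q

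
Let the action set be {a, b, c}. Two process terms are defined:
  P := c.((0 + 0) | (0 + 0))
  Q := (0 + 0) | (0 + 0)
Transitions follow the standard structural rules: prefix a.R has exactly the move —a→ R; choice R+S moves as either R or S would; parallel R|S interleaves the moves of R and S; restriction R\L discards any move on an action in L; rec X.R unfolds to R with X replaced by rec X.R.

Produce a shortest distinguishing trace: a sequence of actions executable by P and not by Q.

c

Reachable graph of P (2 states):
  m0 = c.((0 + 0) | (0 + 0)) :: —c→ m1
  m1 = (0 + 0) | (0 + 0) :: (no moves)
Reachable graph of Q (1 states):
  n0 = (0 + 0) | (0 + 0) :: (no moves)
Trace ⟨c⟩ through P, begin at {m0}:
  after c @ step 1: {m1}
  P completes σ.
Trace ⟨c⟩ through Q, begin at {n0}:
  after c @ step 1: ∅  — Q cannot continue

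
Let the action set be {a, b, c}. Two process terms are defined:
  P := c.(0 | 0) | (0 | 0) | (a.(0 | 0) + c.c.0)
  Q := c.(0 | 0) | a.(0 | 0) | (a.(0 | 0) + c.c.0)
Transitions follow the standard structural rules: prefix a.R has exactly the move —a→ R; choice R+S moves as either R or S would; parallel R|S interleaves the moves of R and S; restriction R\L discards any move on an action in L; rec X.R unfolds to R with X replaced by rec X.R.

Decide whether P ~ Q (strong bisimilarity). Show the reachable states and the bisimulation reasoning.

P ≁ Q

P's transition system — 8 states:
  m0 = c.(0 | 0) | (0 | 0) | (a.(0 | 0) + c.c.0) ⊢ --a--▸ m1, --c--▸ m2, --c--▸ m3
  m1 = c.(0 | 0) | (0 | 0) | (0 | 0) ⊢ --c--▸ m4
  m2 = 0 | 0 | (0 | 0) | (a.(0 | 0) + c.c.0) ⊢ --a--▸ m4, --c--▸ m5
  m3 = c.(0 | 0) | (0 | 0) | c.0 ⊢ --c--▸ m5, --c--▸ m6
  m4 = 0 | 0 | (0 | 0) | (0 | 0) ⊢ deadlocked
  m5 = 0 | 0 | (0 | 0) | c.0 ⊢ --c--▸ m7
  m6 = c.(0 | 0) | (0 | 0) | 0 ⊢ --c--▸ m7
  m7 = 0 | 0 | (0 | 0) | 0 ⊢ deadlocked
Q's transition system — 16 states:
  n0 = c.(0 | 0) | a.(0 | 0) | (a.(0 | 0) + c.c.0) ⊢ --a--▸ n1, --a--▸ n2, --c--▸ n3, --c--▸ n4
  n1 = c.(0 | 0) | (0 | 0) | (a.(0 | 0) + c.c.0) ⊢ --a--▸ n5, --c--▸ n6, --c--▸ n7
  n2 = c.(0 | 0) | a.(0 | 0) | (0 | 0) ⊢ --a--▸ n5, --c--▸ n8
  n3 = 0 | 0 | a.(0 | 0) | (a.(0 | 0) + c.c.0) ⊢ --a--▸ n6, --a--▸ n8, --c--▸ n9
  n4 = c.(0 | 0) | a.(0 | 0) | c.0 ⊢ --a--▸ n7, --c--▸ n10, --c--▸ n9
  n5 = c.(0 | 0) | (0 | 0) | (0 | 0) ⊢ --c--▸ n11
  n6 = 0 | 0 | (0 | 0) | (a.(0 | 0) + c.c.0) ⊢ --a--▸ n11, --c--▸ n12
  n7 = c.(0 | 0) | (0 | 0) | c.0 ⊢ --c--▸ n12, --c--▸ n13
  n8 = 0 | 0 | a.(0 | 0) | (0 | 0) ⊢ --a--▸ n11
  n9 = 0 | 0 | a.(0 | 0) | c.0 ⊢ --a--▸ n12, --c--▸ n14
  n10 = c.(0 | 0) | a.(0 | 0) | 0 ⊢ --a--▸ n13, --c--▸ n14
  n11 = 0 | 0 | (0 | 0) | (0 | 0) ⊢ deadlocked
  n12 = 0 | 0 | (0 | 0) | c.0 ⊢ --c--▸ n15
  n13 = c.(0 | 0) | (0 | 0) | 0 ⊢ --c--▸ n15
  n14 = 0 | 0 | a.(0 | 0) | 0 ⊢ --a--▸ n15
  n15 = 0 | 0 | (0 | 0) | 0 ⊢ deadlocked
Bisimilarity quotient blocks:
  B0 = {m0, n1}
  B1 = {m1, m5, m6, n12, n13, n5}
  B2 = {m4, m7, n11, n15}
  B3 = {m3, n7}
  B4 = {m2, n6}
  B5 = {n0}
  B6 = {n3}
  B7 = {n14, n8}
  B8 = {n10, n2, n9}
  B9 = {n4}
m0 ∈ B0, n0 ∈ B5 → different blocks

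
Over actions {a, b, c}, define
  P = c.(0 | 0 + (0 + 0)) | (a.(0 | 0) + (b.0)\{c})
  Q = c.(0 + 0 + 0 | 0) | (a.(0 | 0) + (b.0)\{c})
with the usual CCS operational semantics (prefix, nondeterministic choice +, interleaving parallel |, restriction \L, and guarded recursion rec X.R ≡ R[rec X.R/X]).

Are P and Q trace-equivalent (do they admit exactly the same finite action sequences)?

YES

P's transition system — 6 states:
  p0 = c.(0 | 0 + (0 + 0)) | (a.(0 | 0) + (b.0)\{c}) :: ··a··> p1, ··b··> p2, ··c··> p3
  p1 = c.(0 | 0 + (0 + 0)) | (0 | 0) :: ··c··> p4
  p2 = c.(0 | 0 + (0 + 0)) | 0\{c} :: ··c··> p5
  p3 = (0 | 0 + (0 + 0)) | (a.(0 | 0) + (b.0)\{c}) :: ··a··> p4, ··b··> p5
  p4 = (0 | 0 + (0 + 0)) | (0 | 0) :: (no moves)
  p5 = (0 | 0 + (0 + 0)) | 0\{c} :: (no moves)
Q's transition system — 6 states:
  q0 = c.(0 + 0 + 0 | 0) | (a.(0 | 0) + (b.0)\{c}) :: ··a··> q1, ··b··> q2, ··c··> q3
  q1 = c.(0 + 0 + 0 | 0) | (0 | 0) :: ··c··> q4
  q2 = c.(0 + 0 + 0 | 0) | 0\{c} :: ··c··> q5
  q3 = (0 + 0 + 0 | 0) | (a.(0 | 0) + (b.0)\{c}) :: ··a··> q4, ··b··> q5
  q4 = (0 + 0 + 0 | 0) | (0 | 0) :: (no moves)
  q5 = (0 + 0 + 0 | 0) | 0\{c} :: (no moves)
Partition-refinement fixed point:
  B0 = {p0, q0}
  B1 = {p3, q3}
  B2 = {p4, p5, q4, q5}
  B3 = {p1, p2, q1, q2}
p0 ∈ B0, q0 ∈ B0 → same block
Bisimilar ⇒ trace-equivalent.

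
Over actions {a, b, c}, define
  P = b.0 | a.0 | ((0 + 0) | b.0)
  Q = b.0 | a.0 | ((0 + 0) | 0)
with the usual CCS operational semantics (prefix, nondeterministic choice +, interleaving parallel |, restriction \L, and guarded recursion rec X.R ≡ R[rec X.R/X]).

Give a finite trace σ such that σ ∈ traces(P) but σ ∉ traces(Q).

bb

LTS(P): 8 reachable states
  s0 = b.0 | a.0 | ((0 + 0) | b.0) has moves -a-> s1, -b-> s2, -b-> s3
  s1 = b.0 | 0 | ((0 + 0) | b.0) has moves -b-> s4, -b-> s5
  s2 = 0 | a.0 | ((0 + 0) | b.0) has moves -a-> s4, -b-> s6
  s3 = b.0 | a.0 | ((0 + 0) | 0) has moves -a-> s5, -b-> s6
  s4 = 0 | 0 | ((0 + 0) | b.0) has moves -b-> s7
  s5 = b.0 | 0 | ((0 + 0) | 0) has moves -b-> s7
  s6 = 0 | a.0 | ((0 + 0) | 0) has moves -a-> s7
  s7 = 0 | 0 | ((0 + 0) | 0) has moves ·
LTS(Q): 4 reachable states
  t0 = b.0 | a.0 | ((0 + 0) | 0) has moves -a-> t1, -b-> t2
  t1 = b.0 | 0 | ((0 + 0) | 0) has moves -b-> t3
  t2 = 0 | a.0 | ((0 + 0) | 0) has moves -a-> t3
  t3 = 0 | 0 | ((0 + 0) | 0) has moves ·
Executing bb from P (initial set {s0}):
  after b @ step 1: {s2, s3}
  after b @ step 2: {s6}
  P completes σ.
Executing bb from Q (initial set {t0}):
  after b @ step 1: {t2}
  after b @ step 2: no successor for Q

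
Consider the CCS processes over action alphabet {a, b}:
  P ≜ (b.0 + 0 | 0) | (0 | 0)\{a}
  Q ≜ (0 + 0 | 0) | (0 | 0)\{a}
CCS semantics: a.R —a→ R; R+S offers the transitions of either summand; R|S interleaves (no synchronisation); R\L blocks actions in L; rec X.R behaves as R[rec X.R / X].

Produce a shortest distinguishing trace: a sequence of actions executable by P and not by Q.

Reachable graph of P (2 states):
  p0 = (b.0 + 0 | 0) | (0 | 0)\{a} :: —b→ p1
  p1 = 0 | (0 | 0)\{a} :: deadlocked
Reachable graph of Q (1 states):
  q0 = (0 + 0 | 0) | (0 | 0)\{a} :: deadlocked
Trace ⟨b⟩ through P, begin at {p0}:
  step 1 (b): {p1}
  ✓ P
Trace ⟨b⟩ through Q, begin at {q0}:
  step 1 (b): no successor for Q

b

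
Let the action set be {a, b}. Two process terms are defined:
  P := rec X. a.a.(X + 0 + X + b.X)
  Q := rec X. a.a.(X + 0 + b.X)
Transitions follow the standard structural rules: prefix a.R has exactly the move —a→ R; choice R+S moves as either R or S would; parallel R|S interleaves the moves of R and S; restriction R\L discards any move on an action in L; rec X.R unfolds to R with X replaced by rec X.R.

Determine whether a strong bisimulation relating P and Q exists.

LTS(P): 3 reachable states
  u0 = rec X. a.a.(X + 0 + X + b.X) :: —a→ u1
  u1 = a.((rec X. a.a.(X + 0 + X + b.X)) + 0 + (rec X. a.a.(X + 0 + X + b.X)) + b.(rec X. a.a.(X + 0 + X + b.X))) :: —a→ u2
  u2 = (rec X. a.a.(X + 0 + X + b.X)) + 0 + (rec X. a.a.(X + 0 + X + b.X)) + b.(rec X. a.a.(X + 0 + X + b.X)) :: —a→ u1, —b→ u0
LTS(Q): 3 reachable states
  v0 = rec X. a.a.(X + 0 + b.X) :: —a→ v1
  v1 = a.((rec X. a.a.(X + 0 + b.X)) + 0 + b.(rec X. a.a.(X + 0 + b.X))) :: —a→ v2
  v2 = (rec X. a.a.(X + 0 + b.X)) + 0 + b.(rec X. a.a.(X + 0 + b.X)) :: —a→ v1, —b→ v0
Coarsest stable partition (strong bisimilarity classes):
  B0 = {u0, v0}
  B1 = {u1, v1}
  B2 = {u2, v2}
u0 ∈ B0, v0 ∈ B0 → same block

P ~ Q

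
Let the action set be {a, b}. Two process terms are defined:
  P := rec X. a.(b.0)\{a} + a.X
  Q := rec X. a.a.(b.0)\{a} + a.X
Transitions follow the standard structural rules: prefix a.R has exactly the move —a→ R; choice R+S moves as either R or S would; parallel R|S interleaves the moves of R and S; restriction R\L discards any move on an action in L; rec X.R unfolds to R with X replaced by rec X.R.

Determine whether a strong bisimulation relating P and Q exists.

P's transition system — 3 states:
  u0 = rec X. a.(b.0)\{a} + a.X → -a-> u0, -a-> u1
  u1 = (b.0)\{a} → -b-> u2
  u2 = 0\{a} → (no moves)
Q's transition system — 4 states:
  v0 = rec X. a.a.(b.0)\{a} + a.X → -a-> v0, -a-> v1
  v1 = a.(b.0)\{a} → -a-> v2
  v2 = (b.0)\{a} → -b-> v3
  v3 = 0\{a} → (no moves)
Coarsest stable partition (strong bisimilarity classes):
  B0 = {u0}
  B1 = {u1, v2}
  B2 = {u2, v3}
  B3 = {v0}
  B4 = {v1}
u0 ∈ B0, v0 ∈ B3 → different blocks

P ≁ Q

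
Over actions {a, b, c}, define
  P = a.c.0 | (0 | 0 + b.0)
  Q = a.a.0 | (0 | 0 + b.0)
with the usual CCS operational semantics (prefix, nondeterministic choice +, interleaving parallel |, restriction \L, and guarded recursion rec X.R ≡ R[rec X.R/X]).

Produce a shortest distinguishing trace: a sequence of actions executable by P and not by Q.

Reachable graph of P (6 states):
  m0 = a.c.0 | (0 | 0 + b.0) | ··a··> m1, ··b··> m2
  m1 = c.0 | (0 | 0 + b.0) | ··b··> m3, ··c··> m4
  m2 = a.c.0 | 0 | ··a··> m3
  m3 = c.0 | 0 | ··c··> m5
  m4 = 0 | (0 | 0 + b.0) | ··b··> m5
  m5 = 0 | 0 | stopped
Reachable graph of Q (6 states):
  n0 = a.a.0 | (0 | 0 + b.0) | ··a··> n1, ··b··> n2
  n1 = a.0 | (0 | 0 + b.0) | ··a··> n3, ··b··> n4
  n2 = a.a.0 | 0 | ··a··> n4
  n3 = 0 | (0 | 0 + b.0) | ··b··> n5
  n4 = a.0 | 0 | ··a··> n5
  n5 = 0 | 0 | stopped
Executing ac from P (initial set {m0}):
  after a @ step 1: {m1}
  after c @ step 2: {m4}
  P completes σ.
Executing ac from Q (initial set {n0}):
  after a @ step 1: {n1}
  after c @ step 2: no successor for Q

ac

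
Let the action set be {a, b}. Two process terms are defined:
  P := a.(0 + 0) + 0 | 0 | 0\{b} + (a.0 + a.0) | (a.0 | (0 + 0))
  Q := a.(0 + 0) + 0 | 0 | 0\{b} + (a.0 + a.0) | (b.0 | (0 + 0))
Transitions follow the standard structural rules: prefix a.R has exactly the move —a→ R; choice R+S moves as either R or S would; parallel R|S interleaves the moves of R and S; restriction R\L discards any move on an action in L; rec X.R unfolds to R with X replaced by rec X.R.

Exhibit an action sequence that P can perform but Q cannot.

P's transition system — 5 states:
  p0 = a.(0 + 0) + 0 | 0 | 0\{b} + (a.0 + a.0) | (a.0 | (0 + 0)) :: -a-> p1, -a-> p2, -a-> p3
  p1 = (a.0 + a.0) | (0 | (0 + 0)) :: -a-> p4
  p2 = 0 + 0 :: (no moves)
  p3 = 0 | (a.0 | (0 + 0)) :: -a-> p4
  p4 = 0 | (0 | (0 + 0)) :: (no moves)
Q's transition system — 5 states:
  q0 = a.(0 + 0) + 0 | 0 | 0\{b} + (a.0 + a.0) | (b.0 | (0 + 0)) :: -a-> q1, -a-> q2, -b-> q3
  q1 = 0 + 0 :: (no moves)
  q2 = 0 | (b.0 | (0 + 0)) :: -b-> q4
  q3 = (a.0 + a.0) | (0 | (0 + 0)) :: -a-> q4
  q4 = 0 | (0 | (0 + 0)) :: (no moves)
Trace ⟨aa⟩ through P, begin at {p0}:
  step 1 (a): {p1, p2, p3}
  step 2 (a): {p4}
  — P admits the full trace.
Trace ⟨aa⟩ through Q, begin at {q0}:
  step 1 (a): {q1, q2}
  step 2 (a): no successor for Q

aa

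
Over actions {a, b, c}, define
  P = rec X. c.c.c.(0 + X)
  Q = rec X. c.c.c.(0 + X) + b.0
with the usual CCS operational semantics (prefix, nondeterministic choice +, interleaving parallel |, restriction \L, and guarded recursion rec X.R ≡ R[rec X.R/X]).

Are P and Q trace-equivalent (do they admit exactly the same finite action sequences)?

trace-distinct — witness ⟨b⟩

Reachable graph of P (4 states):
  p0 = rec X. c.c.c.(0 + X) | =c=> p1
  p1 = c.c.(0 + (rec X. c.c.c.(0 + X))) | =c=> p2
  p2 = c.(0 + (rec X. c.c.c.(0 + X))) | =c=> p3
  p3 = 0 + (rec X. c.c.c.(0 + X)) | =c=> p1
Reachable graph of Q (5 states):
  q0 = rec X. c.c.c.(0 + X) + b.0 | =b=> q1, =c=> q2
  q1 = 0 | ·
  q2 = c.c.(0 + (rec X. c.c.c.(0 + X) + b.0)) | =c=> q3
  q3 = c.(0 + (rec X. c.c.c.(0 + X) + b.0)) | =c=> q4
  q4 = 0 + (rec X. c.c.c.(0 + X) + b.0) | =b=> q1, =c=> q2
Trace ⟨b⟩ through Q, begin at {q0}:
  after b @ step 1: {q1}
  — Q admits the full trace.
Trace ⟨b⟩ through P, begin at {p0}:
  after b @ step 1: ∅ (P stuck)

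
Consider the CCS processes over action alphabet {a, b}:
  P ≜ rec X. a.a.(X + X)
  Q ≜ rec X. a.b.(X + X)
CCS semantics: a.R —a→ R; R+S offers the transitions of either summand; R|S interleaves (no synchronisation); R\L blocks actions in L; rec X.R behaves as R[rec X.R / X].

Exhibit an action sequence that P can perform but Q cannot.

Reachable graph of P (3 states):
  s0 = rec X. a.a.(X + X) has moves ··a··> s1
  s1 = a.((rec X. a.a.(X + X)) + (rec X. a.a.(X + X))) has moves ··a··> s2
  s2 = (rec X. a.a.(X + X)) + (rec X. a.a.(X + X)) has moves ··a··> s1
Reachable graph of Q (3 states):
  t0 = rec X. a.b.(X + X) has moves ··a··> t1
  t1 = b.((rec X. a.b.(X + X)) + (rec X. a.b.(X + X))) has moves ··b··> t2
  t2 = (rec X. a.b.(X + X)) + (rec X. a.b.(X + X)) has moves ··a··> t1
Trace ⟨aa⟩ through P, begin at {s0}:
  after a @ step 1: {s1}
  after a @ step 2: {s2}
  P completes σ.
Trace ⟨aa⟩ through Q, begin at {t0}:
  after a @ step 1: {t1}
  after a @ step 2: ∅ (Q stuck)

aa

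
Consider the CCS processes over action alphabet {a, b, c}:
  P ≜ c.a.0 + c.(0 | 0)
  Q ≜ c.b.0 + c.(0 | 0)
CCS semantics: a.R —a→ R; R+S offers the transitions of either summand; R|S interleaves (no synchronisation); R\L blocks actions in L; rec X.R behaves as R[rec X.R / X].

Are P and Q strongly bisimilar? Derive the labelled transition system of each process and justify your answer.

Reachable graph of P (4 states):
  m0 = c.a.0 + c.(0 | 0) → —c→ m1, —c→ m2
  m1 = 0 | 0 → ∅
  m2 = a.0 → —a→ m3
  m3 = 0 → ∅
Reachable graph of Q (4 states):
  n0 = c.b.0 + c.(0 | 0) → —c→ n1, —c→ n2
  n1 = 0 | 0 → ∅
  n2 = b.0 → —b→ n3
  n3 = 0 → ∅
Coarsest stable partition (strong bisimilarity classes):
  B0 = {m0}
  B1 = {m2}
  B2 = {m1, m3, n1, n3}
  B3 = {n0}
  B4 = {n2}
m0 ∈ B0, n0 ∈ B3 → different blocks

not bisimilar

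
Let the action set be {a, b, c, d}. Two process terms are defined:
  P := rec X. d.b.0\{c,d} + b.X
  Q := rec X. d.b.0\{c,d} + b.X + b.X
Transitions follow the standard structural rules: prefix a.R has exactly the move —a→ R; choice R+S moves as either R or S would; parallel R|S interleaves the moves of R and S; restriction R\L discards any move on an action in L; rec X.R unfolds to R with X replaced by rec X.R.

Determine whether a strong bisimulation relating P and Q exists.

LTS(P): 3 reachable states
  s0 = rec X. d.b.0\{c,d} + b.X ⊢ --b--▸ s0, --d--▸ s1
  s1 = b.0\{c,d} ⊢ --b--▸ s2
  s2 = 0\{c,d} ⊢ stopped
LTS(Q): 3 reachable states
  t0 = rec X. d.b.0\{c,d} + b.X + b.X ⊢ --b--▸ t0, --d--▸ t1
  t1 = b.0\{c,d} ⊢ --b--▸ t2
  t2 = 0\{c,d} ⊢ stopped
Coarsest stable partition (strong bisimilarity classes):
  B0 = {s0, t0}
  B1 = {s1, t1}
  B2 = {s2, t2}
s0 ∈ B0, t0 ∈ B0 → same block

P ~ Q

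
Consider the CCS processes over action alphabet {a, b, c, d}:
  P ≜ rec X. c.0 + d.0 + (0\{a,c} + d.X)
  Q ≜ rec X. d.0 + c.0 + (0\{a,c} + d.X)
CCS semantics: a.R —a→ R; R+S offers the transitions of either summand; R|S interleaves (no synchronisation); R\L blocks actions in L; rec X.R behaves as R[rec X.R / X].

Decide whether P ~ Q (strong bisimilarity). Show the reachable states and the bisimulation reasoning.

YES

Reachable graph of P (2 states):
  m0 = rec X. c.0 + d.0 + (0\{a,c} + d.X) | ··c··> m1, ··d··> m0, ··d··> m1
  m1 = 0 | stopped
Reachable graph of Q (2 states):
  n0 = rec X. d.0 + c.0 + (0\{a,c} + d.X) | ··c··> n1, ··d··> n0, ··d··> n1
  n1 = 0 | stopped
Bisimilarity quotient blocks:
  B0 = {m0, n0}
  B1 = {m1, n1}
m0 ∈ B0, n0 ∈ B0 → same block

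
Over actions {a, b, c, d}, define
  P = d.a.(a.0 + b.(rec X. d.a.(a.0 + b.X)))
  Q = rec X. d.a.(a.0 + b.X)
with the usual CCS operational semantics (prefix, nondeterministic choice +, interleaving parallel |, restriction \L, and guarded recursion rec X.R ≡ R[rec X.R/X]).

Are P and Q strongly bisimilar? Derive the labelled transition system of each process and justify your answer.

YES

P's transition system — 5 states:
  p0 = d.a.(a.0 + b.(rec X. d.a.(a.0 + b.X))) ⊢ -d-> p1
  p1 = a.(a.0 + b.(rec X. d.a.(a.0 + b.X))) ⊢ -a-> p2
  p2 = a.0 + b.(rec X. d.a.(a.0 + b.X)) ⊢ -a-> p3, -b-> p4
  p3 = 0 ⊢ ∅
  p4 = rec X. d.a.(a.0 + b.X) ⊢ -d-> p1
Q's transition system — 4 states:
  q0 = rec X. d.a.(a.0 + b.X) ⊢ -d-> q1
  q1 = a.(a.0 + b.(rec X. d.a.(a.0 + b.X))) ⊢ -a-> q2
  q2 = a.0 + b.(rec X. d.a.(a.0 + b.X)) ⊢ -a-> q3, -b-> q0
  q3 = 0 ⊢ ∅
Coarsest stable partition (strong bisimilarity classes):
  B0 = {p0, p4, q0}
  B1 = {p1, q1}
  B2 = {p2, q2}
  B3 = {p3, q3}
p0 ∈ B0, q0 ∈ B0 → same block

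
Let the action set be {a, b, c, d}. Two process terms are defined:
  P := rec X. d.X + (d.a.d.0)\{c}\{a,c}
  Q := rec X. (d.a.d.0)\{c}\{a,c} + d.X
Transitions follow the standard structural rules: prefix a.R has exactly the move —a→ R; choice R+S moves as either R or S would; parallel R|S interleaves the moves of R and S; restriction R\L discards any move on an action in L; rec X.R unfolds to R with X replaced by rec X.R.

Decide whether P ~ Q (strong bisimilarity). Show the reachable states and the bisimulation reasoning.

P ~ Q

Reachable graph of P (2 states):
  s0 = rec X. d.X + (d.a.d.0)\{c}\{a,c} ⊢ =d=> s0, =d=> s1
  s1 = (a.d.0)\{c}\{a,c} ⊢ ·
Reachable graph of Q (2 states):
  t0 = rec X. (d.a.d.0)\{c}\{a,c} + d.X ⊢ =d=> t0, =d=> t1
  t1 = (a.d.0)\{c}\{a,c} ⊢ ·
Bisimilarity quotient blocks:
  B0 = {s0, t0}
  B1 = {s1, t1}
s0 ∈ B0, t0 ∈ B0 → same block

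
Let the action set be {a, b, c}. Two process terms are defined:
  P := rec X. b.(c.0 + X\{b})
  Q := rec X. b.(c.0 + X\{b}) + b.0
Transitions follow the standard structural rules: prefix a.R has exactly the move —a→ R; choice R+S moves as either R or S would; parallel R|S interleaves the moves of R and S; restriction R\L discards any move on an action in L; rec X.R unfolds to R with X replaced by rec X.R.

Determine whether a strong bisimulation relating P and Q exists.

P ≁ Q

Reachable graph of P (3 states):
  u0 = rec X. b.(c.0 + X\{b}) | -b-> u1
  u1 = c.0 + (rec X. b.(c.0 + X\{b}))\{b} | -c-> u2
  u2 = 0 | ∅
Reachable graph of Q (3 states):
  v0 = rec X. b.(c.0 + X\{b}) + b.0 | -b-> v1, -b-> v2
  v1 = 0 | ∅
  v2 = c.0 + (rec X. b.(c.0 + X\{b}) + b.0)\{b} | -c-> v1
Coarsest stable partition (strong bisimilarity classes):
  B0 = {u0}
  B1 = {u1, v2}
  B2 = {u2, v1}
  B3 = {v0}
u0 ∈ B0, v0 ∈ B3 → different blocks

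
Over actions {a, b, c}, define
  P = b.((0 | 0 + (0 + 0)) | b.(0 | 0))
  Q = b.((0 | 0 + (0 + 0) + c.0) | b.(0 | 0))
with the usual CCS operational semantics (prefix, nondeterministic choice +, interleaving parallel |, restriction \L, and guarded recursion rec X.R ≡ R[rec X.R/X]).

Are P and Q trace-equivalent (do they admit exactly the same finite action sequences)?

LTS(P): 3 reachable states
  u0 = b.((0 | 0 + (0 + 0)) | b.(0 | 0)) | --b--▸ u1
  u1 = (0 | 0 + (0 + 0)) | b.(0 | 0) | --b--▸ u2
  u2 = (0 | 0 + (0 + 0)) | (0 | 0) | stopped
LTS(Q): 5 reachable states
  v0 = b.((0 | 0 + (0 + 0) + c.0) | b.(0 | 0)) | --b--▸ v1
  v1 = (0 | 0 + (0 + 0) + c.0) | b.(0 | 0) | --b--▸ v2, --c--▸ v3
  v2 = (0 | 0 + (0 + 0) + c.0) | (0 | 0) | --c--▸ v4
  v3 = 0 | b.(0 | 0) | --b--▸ v4
  v4 = 0 | (0 | 0) | stopped
Trace ⟨bc⟩ through Q, begin at {v0}:
  after b @ step 1: {v1}
  after c @ step 2: {v3}
  — Q admits the full trace.
Trace ⟨bc⟩ through P, begin at {u0}:
  after b @ step 1: {u1}
  after c @ step 2: ∅ (P stuck)

trace-distinct — witness ⟨bc⟩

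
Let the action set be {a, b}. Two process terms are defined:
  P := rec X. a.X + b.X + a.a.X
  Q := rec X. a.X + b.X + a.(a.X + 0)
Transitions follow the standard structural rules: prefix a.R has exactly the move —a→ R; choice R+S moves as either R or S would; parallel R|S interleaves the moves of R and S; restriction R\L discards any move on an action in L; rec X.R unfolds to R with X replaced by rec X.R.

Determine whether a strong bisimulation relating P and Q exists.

P's transition system — 2 states:
  m0 = rec X. a.X + b.X + a.a.X ⊢ --a--▸ m0, --a--▸ m1, --b--▸ m0
  m1 = a.(rec X. a.X + b.X + a.a.X) ⊢ --a--▸ m0
Q's transition system — 2 states:
  n0 = rec X. a.X + b.X + a.(a.X + 0) ⊢ --a--▸ n0, --a--▸ n1, --b--▸ n0
  n1 = a.(rec X. a.X + b.X + a.(a.X + 0)) + 0 ⊢ --a--▸ n0
Coarsest stable partition (strong bisimilarity classes):
  B0 = {m0, n0}
  B1 = {m1, n1}
m0 ∈ B0, n0 ∈ B0 → same block

YES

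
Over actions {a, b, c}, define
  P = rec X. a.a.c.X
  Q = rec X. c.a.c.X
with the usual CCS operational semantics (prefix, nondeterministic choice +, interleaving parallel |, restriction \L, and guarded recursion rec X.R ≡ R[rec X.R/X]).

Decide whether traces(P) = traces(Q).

LTS(P): 3 reachable states
  p0 = rec X. a.a.c.X ⊢ ··a··> p1
  p1 = a.c.(rec X. a.a.c.X) ⊢ ··a··> p2
  p2 = c.(rec X. a.a.c.X) ⊢ ··c··> p0
LTS(Q): 3 reachable states
  q0 = rec X. c.a.c.X ⊢ ··c··> q1
  q1 = a.c.(rec X. c.a.c.X) ⊢ ··a··> q2
  q2 = c.(rec X. c.a.c.X) ⊢ ··c··> q0
Trace ⟨a⟩ through P, begin at {p0}:
  step 1 (a): {p1}
  — P admits the full trace.
Trace ⟨a⟩ through Q, begin at {q0}:
  step 1 (a): ∅  — Q cannot continue

NO — witness ⟨a⟩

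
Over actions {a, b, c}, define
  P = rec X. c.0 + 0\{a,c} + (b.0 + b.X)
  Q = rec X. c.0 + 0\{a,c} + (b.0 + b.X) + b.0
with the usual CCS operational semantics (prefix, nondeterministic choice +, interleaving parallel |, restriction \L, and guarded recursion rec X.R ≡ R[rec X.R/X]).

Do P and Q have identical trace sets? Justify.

YES

Reachable graph of P (2 states):
  s0 = rec X. c.0 + 0\{a,c} + (b.0 + b.X) → -b-> s0, -b-> s1, -c-> s1
  s1 = 0 → (no moves)
Reachable graph of Q (2 states):
  t0 = rec X. c.0 + 0\{a,c} + (b.0 + b.X) + b.0 → -b-> t0, -b-> t1, -c-> t1
  t1 = 0 → (no moves)
Partition-refinement fixed point:
  B0 = {s0, t0}
  B1 = {s1, t1}
s0 ∈ B0, t0 ∈ B0 → same block
Bisimilar ⇒ trace-equivalent.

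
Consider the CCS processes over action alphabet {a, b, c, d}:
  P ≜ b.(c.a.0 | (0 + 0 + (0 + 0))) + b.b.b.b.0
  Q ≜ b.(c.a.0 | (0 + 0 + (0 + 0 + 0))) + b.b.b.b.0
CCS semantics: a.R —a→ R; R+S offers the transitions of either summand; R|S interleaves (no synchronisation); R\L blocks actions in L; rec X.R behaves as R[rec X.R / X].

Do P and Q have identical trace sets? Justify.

YES

LTS(P): 8 reachable states
  p0 = b.(c.a.0 | (0 + 0 + (0 + 0))) + b.b.b.b.0 :: =b=> p1, =b=> p2
  p1 = b.b.b.0 :: =b=> p3
  p2 = c.a.0 | (0 + 0 + (0 + 0)) :: =c=> p4
  p3 = b.b.0 :: =b=> p5
  p4 = a.0 | (0 + 0 + (0 + 0)) :: =a=> p6
  p5 = b.0 :: =b=> p7
  p6 = 0 | (0 + 0 + (0 + 0)) :: ·
  p7 = 0 :: ·
LTS(Q): 8 reachable states
  q0 = b.(c.a.0 | (0 + 0 + (0 + 0 + 0))) + b.b.b.b.0 :: =b=> q1, =b=> q2
  q1 = b.b.b.0 :: =b=> q3
  q2 = c.a.0 | (0 + 0 + (0 + 0 + 0)) :: =c=> q4
  q3 = b.b.0 :: =b=> q5
  q4 = a.0 | (0 + 0 + (0 + 0 + 0)) :: =a=> q6
  q5 = b.0 :: =b=> q7
  q6 = 0 | (0 + 0 + (0 + 0 + 0)) :: ·
  q7 = 0 :: ·
Bisimilarity quotient blocks:
  B0 = {p0, q0}
  B1 = {p1, q1}
  B2 = {p3, q3}
  B3 = {p5, q5}
  B4 = {p6, p7, q6, q7}
  B5 = {p2, q2}
  B6 = {p4, q4}
p0 ∈ B0, q0 ∈ B0 → same block
Bisimilar ⇒ trace-equivalent.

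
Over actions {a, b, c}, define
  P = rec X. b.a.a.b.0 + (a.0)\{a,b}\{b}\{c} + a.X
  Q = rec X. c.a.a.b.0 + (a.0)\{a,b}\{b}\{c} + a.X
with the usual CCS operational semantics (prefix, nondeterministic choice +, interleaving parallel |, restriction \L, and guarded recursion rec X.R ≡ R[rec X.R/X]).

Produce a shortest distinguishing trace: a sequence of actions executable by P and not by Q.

b

P's transition system — 5 states:
  s0 = rec X. b.a.a.b.0 + (a.0)\{a,b}\{b}\{c} + a.X → —a→ s0, —b→ s1
  s1 = a.a.b.0 → —a→ s2
  s2 = a.b.0 → —a→ s3
  s3 = b.0 → —b→ s4
  s4 = 0 → ·
Q's transition system — 5 states:
  t0 = rec X. c.a.a.b.0 + (a.0)\{a,b}\{b}\{c} + a.X → —a→ t0, —c→ t1
  t1 = a.a.b.0 → —a→ t2
  t2 = a.b.0 → —a→ t3
  t3 = b.0 → —b→ t4
  t4 = 0 → ·
Executing b from P (initial set {s0}):
  step 1 (b): {s1}
  P completes σ.
Executing b from Q (initial set {t0}):
  step 1 (b): ∅  — Q cannot continue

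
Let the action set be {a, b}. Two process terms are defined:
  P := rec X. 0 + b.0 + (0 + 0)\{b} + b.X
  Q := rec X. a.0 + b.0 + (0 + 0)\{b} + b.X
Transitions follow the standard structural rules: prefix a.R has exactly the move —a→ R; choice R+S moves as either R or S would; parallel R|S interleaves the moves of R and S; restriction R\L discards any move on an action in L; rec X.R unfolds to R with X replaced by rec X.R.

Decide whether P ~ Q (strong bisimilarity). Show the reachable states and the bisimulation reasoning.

LTS(P): 2 reachable states
  s0 = rec X. 0 + b.0 + (0 + 0)\{b} + b.X :: --b--▸ s0, --b--▸ s1
  s1 = 0 :: ·
LTS(Q): 2 reachable states
  t0 = rec X. a.0 + b.0 + (0 + 0)\{b} + b.X :: --a--▸ t1, --b--▸ t0, --b--▸ t1
  t1 = 0 :: ·
Coarsest stable partition (strong bisimilarity classes):
  B0 = {s0}
  B1 = {s1, t1}
  B2 = {t0}
s0 ∈ B0, t0 ∈ B2 → different blocks

NO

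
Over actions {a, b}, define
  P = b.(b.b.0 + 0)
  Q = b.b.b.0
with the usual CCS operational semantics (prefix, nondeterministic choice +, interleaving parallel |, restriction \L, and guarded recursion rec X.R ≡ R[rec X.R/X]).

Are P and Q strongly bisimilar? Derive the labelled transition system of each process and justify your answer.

P's transition system — 4 states:
  p0 = b.(b.b.0 + 0) has moves -b-> p1
  p1 = b.b.0 + 0 has moves -b-> p2
  p2 = b.0 has moves -b-> p3
  p3 = 0 has moves deadlocked
Q's transition system — 4 states:
  q0 = b.b.b.0 has moves -b-> q1
  q1 = b.b.0 has moves -b-> q2
  q2 = b.0 has moves -b-> q3
  q3 = 0 has moves deadlocked
Coarsest stable partition (strong bisimilarity classes):
  B0 = {p0, q0}
  B1 = {p1, q1}
  B2 = {p2, q2}
  B3 = {p3, q3}
p0 ∈ B0, q0 ∈ B0 → same block

YES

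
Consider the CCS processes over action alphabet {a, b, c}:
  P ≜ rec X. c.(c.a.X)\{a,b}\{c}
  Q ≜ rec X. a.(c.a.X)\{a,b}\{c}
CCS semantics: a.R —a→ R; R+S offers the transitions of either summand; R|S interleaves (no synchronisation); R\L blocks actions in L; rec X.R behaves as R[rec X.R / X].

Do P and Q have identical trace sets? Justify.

Reachable graph of P (2 states):
  s0 = rec X. c.(c.a.X)\{a,b}\{c} has moves =c=> s1
  s1 = (c.a.(rec X. c.(c.a.X)\{a,b}\{c}))\{a,b}\{c} has moves ·
Reachable graph of Q (2 states):
  t0 = rec X. a.(c.a.X)\{a,b}\{c} has moves =a=> t1
  t1 = (c.a.(rec X. a.(c.a.X)\{a,b}\{c}))\{a,b}\{c} has moves ·
Trace ⟨c⟩ through P, begin at {s0}:
  step 1 (c): {s1}
  — P admits the full trace.
Trace ⟨c⟩ through Q, begin at {t0}:
  step 1 (c): no successor for Q

NO — witness ⟨c⟩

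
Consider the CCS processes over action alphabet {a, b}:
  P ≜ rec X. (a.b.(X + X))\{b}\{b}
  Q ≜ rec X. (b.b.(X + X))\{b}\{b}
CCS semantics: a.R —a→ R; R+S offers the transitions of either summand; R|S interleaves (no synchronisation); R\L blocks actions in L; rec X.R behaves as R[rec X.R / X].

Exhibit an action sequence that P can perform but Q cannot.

Reachable graph of P (2 states):
  s0 = rec X. (a.b.(X + X))\{b}\{b} has moves ··a··> s1
  s1 = (b.((rec X. (a.b.(X + X))\{b}\{b}) + (rec X. (a.b.(X + X))\{b}\{b})))\{b}\{b} has moves deadlocked
Reachable graph of Q (1 states):
  t0 = rec X. (b.b.(X + X))\{b}\{b} has moves deadlocked
Trace ⟨a⟩ through P, begin at {s0}:
  step 1 (a): {s1}
  P completes σ.
Trace ⟨a⟩ through Q, begin at {t0}:
  step 1 (a): ∅  — Q cannot continue

a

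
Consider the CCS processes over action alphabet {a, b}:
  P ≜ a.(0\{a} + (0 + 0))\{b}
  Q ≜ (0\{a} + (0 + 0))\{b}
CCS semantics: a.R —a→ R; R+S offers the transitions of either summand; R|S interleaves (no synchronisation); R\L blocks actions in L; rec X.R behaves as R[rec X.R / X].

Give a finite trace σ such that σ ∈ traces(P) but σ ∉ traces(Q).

a

P's transition system — 2 states:
  u0 = a.(0\{a} + (0 + 0))\{b} ⊢ =a=> u1
  u1 = (0\{a} + (0 + 0))\{b} ⊢ (no moves)
Q's transition system — 1 states:
  v0 = (0\{a} + (0 + 0))\{b} ⊢ (no moves)
Executing a from P (initial set {u0}):
  [1] a ⇒ {u1}
  ✓ P
Executing a from Q (initial set {v0}):
  [1] a ⇒ no successor for Q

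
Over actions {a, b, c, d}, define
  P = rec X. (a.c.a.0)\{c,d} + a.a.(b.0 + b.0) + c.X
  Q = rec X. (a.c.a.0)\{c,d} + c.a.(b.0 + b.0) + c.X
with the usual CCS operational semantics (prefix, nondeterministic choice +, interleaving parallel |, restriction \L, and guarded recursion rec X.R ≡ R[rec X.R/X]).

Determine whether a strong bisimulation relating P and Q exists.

NO

LTS(P): 5 reachable states
  m0 = rec X. (a.c.a.0)\{c,d} + a.a.(b.0 + b.0) + c.X | =a=> m1, =a=> m2, =c=> m0
  m1 = (c.a.0)\{c,d} | ·
  m2 = a.(b.0 + b.0) | =a=> m3
  m3 = b.0 + b.0 | =b=> m4
  m4 = 0 | ·
LTS(Q): 5 reachable states
  n0 = rec X. (a.c.a.0)\{c,d} + c.a.(b.0 + b.0) + c.X | =a=> n1, =c=> n0, =c=> n2
  n1 = (c.a.0)\{c,d} | ·
  n2 = a.(b.0 + b.0) | =a=> n3
  n3 = b.0 + b.0 | =b=> n4
  n4 = 0 | ·
Partition-refinement fixed point:
  B0 = {m0}
  B1 = {m1, m4, n1, n4}
  B2 = {m2, n2}
  B3 = {m3, n3}
  B4 = {n0}
m0 ∈ B0, n0 ∈ B4 → different blocks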